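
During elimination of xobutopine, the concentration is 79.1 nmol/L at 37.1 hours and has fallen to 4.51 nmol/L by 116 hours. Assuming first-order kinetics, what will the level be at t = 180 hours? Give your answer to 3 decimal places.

0.442 nmol/L

Over Δt = 116 − 37.1 = 78.9 hours, the level fell by a factor of 79.1/4.51 ≈ 17.539.
n = log₂(17.539) ≈ 4.1325 half-lives, so t½ = 78.9/4.1325 ≈ 19.093 hours.
From t = 116 to t = 180: 4.51 × (1/2)^((180−116)/19.093) ≈ 0.44167 nmol/L.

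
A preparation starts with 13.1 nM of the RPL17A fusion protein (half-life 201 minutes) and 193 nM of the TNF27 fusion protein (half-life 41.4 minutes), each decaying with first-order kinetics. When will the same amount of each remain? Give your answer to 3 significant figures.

Set 13.1·(1/2)^(t/201) = 193·(1/2)^(t/41.4).
Taking log₂: log₂(13.1/193) = t·(1/201 − 1/41.4).
log₂(0.067876) = -3.881; 1/201 − 1/41.4 = -0.019179.
t = -3.881 / -0.019179 ≈ 202.35 minutes.

202 minutes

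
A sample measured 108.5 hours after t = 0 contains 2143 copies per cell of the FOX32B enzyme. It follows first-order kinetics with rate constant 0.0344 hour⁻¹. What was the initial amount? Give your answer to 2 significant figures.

t½ = ln 2 / λ = 0.69315 / 0.0344 ≈ 20.15 hours.
Number of half-lives elapsed: n = 108.5/20.15 ≈ 5.3847.
A₀ = A × 2^n = 2143 × 2^5.3847 = 2143 × 41.779 ≈ 89533 copies per cell.

90000 copies per cell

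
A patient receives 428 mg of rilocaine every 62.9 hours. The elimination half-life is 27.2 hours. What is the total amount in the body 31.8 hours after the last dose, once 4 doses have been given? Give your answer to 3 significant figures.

238 mg

The 4 doses were given 220.5, 157.6, 94.7, 31.8 hours ago.
Total = 428·(1/2)^(220.5/27.2) + 428·(1/2)^(157.6/27.2) + 428·(1/2)^(94.7/27.2) + 428·(1/2)^(31.8/27.2)
      = 1.5528 + 7.7133 + 38.315 + 190.33 ≈ 237.91 mg.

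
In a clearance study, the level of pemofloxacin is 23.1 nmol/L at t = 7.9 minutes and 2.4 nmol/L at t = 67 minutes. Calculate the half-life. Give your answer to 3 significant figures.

18.1 minutes

Over Δt = 67 − 7.9 = 59.1 minutes, the level fell by a factor of 23.1/2.4 ≈ 9.625.
n = log₂(9.625) ≈ 3.2668 half-lives, so t½ = 59.1/3.2668 ≈ 18.091 minutes.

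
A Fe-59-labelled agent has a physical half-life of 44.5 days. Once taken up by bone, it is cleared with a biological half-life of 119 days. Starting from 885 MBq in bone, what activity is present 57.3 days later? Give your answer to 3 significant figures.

260 MBq

1/t_eff = 1/t_phys + 1/t_biol = 1/44.5 + 1/119 = 0.030875 per day.
t_eff = 44.5 × 119 / (44.5 + 119) ≈ 32.388 days.
Remaining = 885 × (1/2)^(57.3/32.388) = 885 × (1/2)^1.7692 ≈ 259.64 MBq.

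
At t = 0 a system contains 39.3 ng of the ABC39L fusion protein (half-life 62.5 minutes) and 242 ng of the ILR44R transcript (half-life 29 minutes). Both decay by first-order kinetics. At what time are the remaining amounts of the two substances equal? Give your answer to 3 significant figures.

142 minutes

Set 39.3·(1/2)^(t/62.5) = 242·(1/2)^(t/29).
Taking log₂: log₂(39.3/242) = t·(1/62.5 − 1/29).
log₂(0.1624) = -2.6224; 1/62.5 − 1/29 = -0.018483.
t = -2.6224 / -0.018483 ≈ 141.88 minutes.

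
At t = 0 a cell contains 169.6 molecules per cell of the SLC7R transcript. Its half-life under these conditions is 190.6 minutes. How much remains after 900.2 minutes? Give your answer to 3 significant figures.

6.42 molecules per cell

Number of half-lives: n = 900.2/190.6 ≈ 4.723.
Remaining = 169.6 × (1/2)^4.723 = 169.6 × 0.037865 ≈ 6.422 molecules per cell.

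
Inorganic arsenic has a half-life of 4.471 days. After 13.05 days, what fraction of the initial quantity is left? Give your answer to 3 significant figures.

n = 13.05/4.471 ≈ 2.9188 half-lives.
Fraction remaining = (1/2)^2.9188 ≈ 0.13224.

0.132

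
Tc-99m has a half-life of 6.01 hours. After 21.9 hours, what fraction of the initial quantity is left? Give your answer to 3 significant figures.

n = 21.9/6.01 ≈ 3.6439 half-lives.
Fraction remaining = (1/2)^3.6439 ≈ 0.079996.

0.0800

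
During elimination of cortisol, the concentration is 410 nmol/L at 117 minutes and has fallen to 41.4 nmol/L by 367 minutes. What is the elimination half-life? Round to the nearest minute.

76 minutes

Over Δt = 367 − 117 = 250 minutes, the level fell by a factor of 410/41.4 ≈ 9.9034.
n = log₂(9.9034) ≈ 3.3079 half-lives, so t½ = 250/3.3079 ≈ 75.576 minutes.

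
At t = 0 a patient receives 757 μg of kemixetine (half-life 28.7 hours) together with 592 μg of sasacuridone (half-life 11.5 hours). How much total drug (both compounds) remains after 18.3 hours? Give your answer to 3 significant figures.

683 μg

kemixetine: 757 × (1/2)^(18.3/28.7) = 757 × (1/2)^0.63763 ≈ 486.58 μg.
sasacuridone: 592 × (1/2)^(18.3/11.5) = 592 × (1/2)^1.5913 ≈ 196.47 μg.
Total = 486.58 + 196.47 ≈ 683.04 μg.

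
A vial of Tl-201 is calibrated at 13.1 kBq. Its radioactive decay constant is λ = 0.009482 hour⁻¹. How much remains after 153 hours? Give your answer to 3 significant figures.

t½ = ln 2 / λ = 0.69315 / 0.009482 ≈ 73.101 hours.
Number of half-lives: n = 153/73.101 ≈ 2.093.
Remaining = 13.1 × (1/2)^2.093 = 13.1 × 0.2344 ≈ 3.0706 kBq.

3.07 kBq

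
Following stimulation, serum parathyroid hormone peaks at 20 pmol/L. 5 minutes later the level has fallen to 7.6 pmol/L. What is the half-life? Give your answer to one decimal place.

3.6 minutes

A/A₀ = 7.6/20 ≈ 0.38.
n = log₂(2.6316) ≈ 1.3959 half-lives elapsed in 5 minutes.
t½ = 5/1.3959 ≈ 3.5818 minutes.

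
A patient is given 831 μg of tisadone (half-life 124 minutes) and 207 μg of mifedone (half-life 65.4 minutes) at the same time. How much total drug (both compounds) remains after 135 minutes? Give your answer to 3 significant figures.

440 μg

tisadone: 831 × (1/2)^(135/124) = 831 × (1/2)^1.0887 ≈ 390.72 μg.
mifedone: 207 × (1/2)^(135/65.4) = 207 × (1/2)^2.0642 ≈ 49.497 μg.
Total = 390.72 + 49.497 ≈ 440.22 μg.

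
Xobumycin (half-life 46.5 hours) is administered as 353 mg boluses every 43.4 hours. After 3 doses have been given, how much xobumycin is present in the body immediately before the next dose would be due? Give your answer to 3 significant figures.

The 3 doses were given 130.2, 86.8, 43.4 hours ago.
Total = 353·(1/2)^(130.2/46.5) + 353·(1/2)^(86.8/46.5) + 353·(1/2)^(43.4/46.5)
      = 50.686 + 96.795 + 184.85 ≈ 332.33 mg.

332 mg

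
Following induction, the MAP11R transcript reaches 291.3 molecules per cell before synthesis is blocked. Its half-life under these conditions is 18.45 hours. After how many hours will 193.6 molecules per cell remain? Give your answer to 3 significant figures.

10.9 hours

Fraction remaining = 193.6/291.3 ≈ 0.66461.
n = log₂(291.3/193.6) = ln(1.5046)/ln 2 ≈ 0.58943 half-lives.
t = n × t½ = 0.58943 × 18.45 ≈ 10.875 hours.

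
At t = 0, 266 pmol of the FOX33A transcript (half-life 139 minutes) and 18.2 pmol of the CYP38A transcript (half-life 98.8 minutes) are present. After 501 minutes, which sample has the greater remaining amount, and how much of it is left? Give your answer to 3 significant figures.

FOX33A transcript: 266 × (1/2)^3.6043 ≈ 21.871 pmol.
CYP38A transcript: 18.2 × (1/2)^5.0709 ≈ 0.54149 pmol.
FOX33A transcript has more remaining, at ≈ 21.871 pmol.

FOX33A transcript, 21.9 pmol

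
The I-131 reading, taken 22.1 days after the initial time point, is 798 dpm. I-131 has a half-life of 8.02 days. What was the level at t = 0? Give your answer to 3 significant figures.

Number of half-lives elapsed: n = 22.1/8.02 ≈ 2.7556.
A₀ = A × 2^n = 798 × 2^2.7556 = 798 × 6.7534 ≈ 5389.2 dpm.

5390 dpm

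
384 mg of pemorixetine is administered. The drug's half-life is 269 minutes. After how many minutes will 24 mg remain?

1076 minutes

24/384 = 1/16, so 4 half-lives have elapsed.
t = 4 × 269 = 1076 minutes.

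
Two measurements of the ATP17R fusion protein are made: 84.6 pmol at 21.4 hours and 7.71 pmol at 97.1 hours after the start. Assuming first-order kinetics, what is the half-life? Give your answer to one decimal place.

21.9 hours

Over Δt = 97.1 − 21.4 = 75.7 hours, the level fell by a factor of 84.6/7.71 ≈ 10.973.
n = log₂(10.973) ≈ 3.4559 half-lives, so t½ = 75.7/3.4559 ≈ 21.905 hours.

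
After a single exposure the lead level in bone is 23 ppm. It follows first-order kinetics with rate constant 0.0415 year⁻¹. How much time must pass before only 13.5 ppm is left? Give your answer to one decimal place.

t½ = ln 2 / k = 0.69315 / 0.0415 ≈ 16.702 years.
Fraction remaining = 13.5/23 ≈ 0.58696.
n = log₂(23/13.5) = ln(1.7037)/ln 2 ≈ 0.76867 half-lives.
t = n × t½ = 0.76867 × 16.702 ≈ 12.839 years.

12.8 years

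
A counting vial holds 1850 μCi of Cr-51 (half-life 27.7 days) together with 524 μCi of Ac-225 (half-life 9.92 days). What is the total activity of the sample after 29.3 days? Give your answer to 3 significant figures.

956 μCi

Cr-51: 1850 × (1/2)^(29.3/27.7) = 1850 × (1/2)^1.0578 ≈ 888.7 μCi.
Ac-225: 524 × (1/2)^(29.3/9.92) = 524 × (1/2)^2.9536 ≈ 67.639 μCi.
Total = 888.7 + 67.639 ≈ 956.34 μCi.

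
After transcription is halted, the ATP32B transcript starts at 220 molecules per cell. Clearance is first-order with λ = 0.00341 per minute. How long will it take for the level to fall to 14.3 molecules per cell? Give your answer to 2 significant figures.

800 minutes

t½ = ln 2 / λ = 0.69315 / 0.00341 ≈ 203.27 minutes.
Fraction remaining = 14.3/220 ≈ 0.065.
n = log₂(220/14.3) = ln(15.385)/ln 2 ≈ 3.9434 half-lives.
t = n × t½ = 3.9434 × 203.27 ≈ 801.57 minutes.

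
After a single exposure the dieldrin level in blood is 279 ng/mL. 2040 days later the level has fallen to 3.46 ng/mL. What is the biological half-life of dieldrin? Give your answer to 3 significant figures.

A/A₀ = 3.46/279 ≈ 0.012401.
n = log₂(80.636) ≈ 6.3333 half-lives elapsed in 2040 days.
t½ = 2040/6.3333 ≈ 322.1 days.

322 days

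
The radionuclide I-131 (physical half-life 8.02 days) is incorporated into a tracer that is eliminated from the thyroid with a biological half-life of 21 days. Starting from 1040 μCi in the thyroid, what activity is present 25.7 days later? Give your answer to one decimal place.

48.3 μCi

1/t_eff = 1/t_phys + 1/t_biol = 1/8.02 + 1/21 = 0.17231 per day.
t_eff = 8.02 × 21 / (8.02 + 21) ≈ 5.8036 days.
Remaining = 1040 × (1/2)^(25.7/5.8036) = 1040 × (1/2)^4.4283 ≈ 48.304 μCi.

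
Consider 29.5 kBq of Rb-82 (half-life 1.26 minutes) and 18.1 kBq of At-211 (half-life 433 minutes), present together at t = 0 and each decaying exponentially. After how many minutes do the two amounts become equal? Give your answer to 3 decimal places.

0.891 minutes

Set 29.5·(1/2)^(t/1.26) = 18.1·(1/2)^(t/433).
Taking log₂: log₂(29.5/18.1) = t·(1/1.26 − 1/433).
log₂(1.6298) = 0.70473; 1/1.26 − 1/433 = 0.79134.
t = 0.70473 / 0.79134 ≈ 0.89055 minutes.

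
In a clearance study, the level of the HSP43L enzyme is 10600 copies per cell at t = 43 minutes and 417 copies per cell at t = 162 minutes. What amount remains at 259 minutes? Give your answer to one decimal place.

Over Δt = 162 − 43 = 119 minutes, the level fell by a factor of 10600/417 ≈ 25.42.
n = log₂(25.42) ≈ 4.6679 half-lives, so t½ = 119/4.6679 ≈ 25.493 minutes.
From t = 162 to t = 259: 417 × (1/2)^((259−162)/25.493) ≈ 29.836 copies per cell.

29.8 copies per cell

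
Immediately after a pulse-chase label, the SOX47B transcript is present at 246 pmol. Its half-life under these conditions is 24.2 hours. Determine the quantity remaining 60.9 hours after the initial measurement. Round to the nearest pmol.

43 pmol

Number of half-lives: n = 60.9/24.2 ≈ 2.5165.
Remaining = 246 × (1/2)^2.5165 = 246 × 0.17476 ≈ 42.992 pmol.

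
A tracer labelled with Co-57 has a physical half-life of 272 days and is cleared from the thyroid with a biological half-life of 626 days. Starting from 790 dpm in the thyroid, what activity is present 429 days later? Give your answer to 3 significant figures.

1/t_eff = 1/t_phys + 1/t_biol = 1/272 + 1/626 = 0.0052739 per day.
t_eff = 272 × 626 / (272 + 626) ≈ 189.61 days.
Remaining = 790 × (1/2)^(429/189.61) = 790 × (1/2)^2.2625 ≈ 164.64 dpm.

165 dpm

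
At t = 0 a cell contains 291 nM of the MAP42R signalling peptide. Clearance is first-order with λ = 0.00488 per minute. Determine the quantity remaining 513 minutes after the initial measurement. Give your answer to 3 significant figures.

23.8 nM

t½ = ln 2 / λ = 0.69315 / 0.00488 ≈ 142.04 minutes.
Number of half-lives: n = 513/142.04 ≈ 3.6117.
Remaining = 291 × (1/2)^3.6117 = 291 × 0.081803 ≈ 23.805 nM.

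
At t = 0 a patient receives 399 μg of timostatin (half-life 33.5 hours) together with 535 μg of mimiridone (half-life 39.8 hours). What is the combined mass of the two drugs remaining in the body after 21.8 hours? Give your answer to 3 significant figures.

timostatin: 399 × (1/2)^(21.8/33.5) = 399 × (1/2)^0.65075 ≈ 254.14 μg.
mimiridone: 535 × (1/2)^(21.8/39.8) = 535 × (1/2)^0.54774 ≈ 365.99 μg.
Total = 254.14 + 365.99 ≈ 620.13 μg.

620 μg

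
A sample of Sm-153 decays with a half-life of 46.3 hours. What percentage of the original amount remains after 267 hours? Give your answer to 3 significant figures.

n = 267/46.3 ≈ 5.7667 half-lives.
Fraction remaining = (1/2)^5.7667 ≈ 0.018367, i.e. 1.8367%.

1.84%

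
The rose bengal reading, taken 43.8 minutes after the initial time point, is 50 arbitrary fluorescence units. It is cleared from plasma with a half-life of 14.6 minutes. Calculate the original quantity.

Number of half-lives elapsed: n = 43.8/14.6 ≈ 3.
A₀ = A × 2^n = 50 × 2^3 = 50 × 8 ≈ 400 arbitrary fluorescence units.

400 arbitrary fluorescence units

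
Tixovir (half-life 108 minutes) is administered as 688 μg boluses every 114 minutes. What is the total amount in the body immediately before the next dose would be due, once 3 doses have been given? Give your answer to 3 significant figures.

The 3 doses were given 342, 228, 114 minutes ago.
Total = 688·(1/2)^(342/108) + 688·(1/2)^(228/108) + 688·(1/2)^(114/108)
      = 76.617 + 159.25 + 331 ≈ 566.87 μg.

567 μg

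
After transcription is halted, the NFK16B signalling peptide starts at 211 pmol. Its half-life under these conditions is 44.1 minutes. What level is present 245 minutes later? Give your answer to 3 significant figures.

4.49 pmol

Number of half-lives: n = 245/44.1 ≈ 5.5556.
Remaining = 211 × (1/2)^5.5556 = 211 × 0.021262 ≈ 4.4864 pmol.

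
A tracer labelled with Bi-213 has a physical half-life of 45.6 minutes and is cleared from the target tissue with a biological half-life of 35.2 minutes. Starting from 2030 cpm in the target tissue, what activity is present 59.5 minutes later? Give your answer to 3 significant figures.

1/t_eff = 1/t_phys + 1/t_biol = 1/45.6 + 1/35.2 = 0.050339 per minute.
t_eff = 45.6 × 35.2 / (45.6 + 35.2) ≈ 19.865 minutes.
Remaining = 2030 × (1/2)^(59.5/19.865) = 2030 × (1/2)^2.9952 ≈ 254.6 cpm.

255 cpm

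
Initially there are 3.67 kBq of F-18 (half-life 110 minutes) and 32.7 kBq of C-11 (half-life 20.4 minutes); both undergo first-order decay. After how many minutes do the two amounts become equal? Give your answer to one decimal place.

79.0 minutes

Set 3.67·(1/2)^(t/110) = 32.7·(1/2)^(t/20.4).
Taking log₂: log₂(3.67/32.7) = t·(1/110 − 1/20.4).
log₂(0.11223) = -3.1554; 1/110 − 1/20.4 = -0.039929.
t = -3.1554 / -0.039929 ≈ 79.027 minutes.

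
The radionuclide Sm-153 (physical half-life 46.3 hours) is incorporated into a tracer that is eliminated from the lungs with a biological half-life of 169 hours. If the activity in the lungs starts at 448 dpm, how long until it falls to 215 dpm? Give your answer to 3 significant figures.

1/t_eff = 1/t_phys + 1/t_biol = 1/46.3 + 1/169 = 0.027515 per hour.
t_eff = 46.3 × 169 / (46.3 + 169) ≈ 36.343 hours.
n = log₂(448/215) ≈ 1.0592; t = 1.0592 × 36.343 ≈ 38.493 hours.

38.5 hours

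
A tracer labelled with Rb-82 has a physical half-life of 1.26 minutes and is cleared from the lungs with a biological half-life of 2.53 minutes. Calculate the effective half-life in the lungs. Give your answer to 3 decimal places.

0.841 minutes

1/t_eff = 1/t_phys + 1/t_biol = 1/1.26 + 1/2.53 = 1.1889 per minute.
t_eff = 1.26 × 2.53 / (1.26 + 2.53) ≈ 0.84111 minutes.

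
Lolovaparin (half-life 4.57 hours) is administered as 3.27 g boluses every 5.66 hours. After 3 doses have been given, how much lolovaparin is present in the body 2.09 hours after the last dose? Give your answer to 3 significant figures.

3.82 g

The 3 doses were given 13.41, 7.75, 2.09 hours ago.
Total = 3.27·(1/2)^(13.41/4.57) + 3.27·(1/2)^(7.75/4.57) + 3.27·(1/2)^(2.09/4.57)
      = 0.42778 + 1.0094 + 2.3816 ≈ 3.8188 g.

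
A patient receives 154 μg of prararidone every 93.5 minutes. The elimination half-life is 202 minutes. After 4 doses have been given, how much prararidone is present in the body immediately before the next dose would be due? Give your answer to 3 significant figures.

294 μg

The 4 doses were given 374, 280.5, 187, 93.5 minutes ago.
Total = 154·(1/2)^(374/202) + 154·(1/2)^(280.5/202) + 154·(1/2)^(187/202) + 154·(1/2)^(93.5/202)
      = 42.674 + 58.817 + 81.067 + 111.73 ≈ 294.29 μg.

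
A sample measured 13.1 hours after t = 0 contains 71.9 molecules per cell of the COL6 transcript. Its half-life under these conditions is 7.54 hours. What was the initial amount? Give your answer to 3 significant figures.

240 molecules per cell

Number of half-lives elapsed: n = 13.1/7.54 ≈ 1.7374.
A₀ = A × 2^n = 71.9 × 2^1.7374 = 71.9 × 3.3343 ≈ 239.74 molecules per cell.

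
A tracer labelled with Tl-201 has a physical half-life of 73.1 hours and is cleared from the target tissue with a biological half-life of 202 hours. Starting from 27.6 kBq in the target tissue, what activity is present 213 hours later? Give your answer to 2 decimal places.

1.76 kBq

1/t_eff = 1/t_phys + 1/t_biol = 1/73.1 + 1/202 = 0.01863 per hour.
t_eff = 73.1 × 202 / (73.1 + 202) ≈ 53.676 hours.
Remaining = 27.6 × (1/2)^(213/53.676) = 27.6 × (1/2)^3.9683 ≈ 1.7634 kBq.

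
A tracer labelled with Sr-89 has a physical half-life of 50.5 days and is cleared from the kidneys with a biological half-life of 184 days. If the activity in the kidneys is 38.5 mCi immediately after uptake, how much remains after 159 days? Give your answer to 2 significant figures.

2.4 mCi

1/t_eff = 1/t_phys + 1/t_biol = 1/50.5 + 1/184 = 0.025237 per day.
t_eff = 50.5 × 184 / (50.5 + 184) ≈ 39.625 days.
Remaining = 38.5 × (1/2)^(159/39.625) = 38.5 × (1/2)^4.0126 ≈ 2.3853 mCi.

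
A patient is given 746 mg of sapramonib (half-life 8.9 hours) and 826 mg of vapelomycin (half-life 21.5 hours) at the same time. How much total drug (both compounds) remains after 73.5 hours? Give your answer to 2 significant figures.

80 mg

sapramonib: 746 × (1/2)^(73.5/8.9) = 746 × (1/2)^8.2584 ≈ 2.4362 mg.
vapelomycin: 826 × (1/2)^(73.5/21.5) = 826 × (1/2)^3.4186 ≈ 77.246 mg.
Total = 2.4362 + 77.246 ≈ 79.682 mg.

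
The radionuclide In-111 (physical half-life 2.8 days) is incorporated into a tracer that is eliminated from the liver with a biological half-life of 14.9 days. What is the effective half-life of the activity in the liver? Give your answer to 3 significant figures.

2.36 days

1/t_eff = 1/t_phys + 1/t_biol = 1/2.8 + 1/14.9 = 0.42426 per day.
t_eff = 2.8 × 14.9 / (2.8 + 14.9) ≈ 2.3571 days.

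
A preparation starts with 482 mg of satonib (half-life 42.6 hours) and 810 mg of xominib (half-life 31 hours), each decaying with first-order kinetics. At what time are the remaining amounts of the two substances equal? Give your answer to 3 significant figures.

Set 482·(1/2)^(t/42.6) = 810·(1/2)^(t/31).
Taking log₂: log₂(482/810) = t·(1/42.6 − 1/31).
log₂(0.59506) = -0.74889; 1/42.6 − 1/31 = -0.0087839.
t = -0.74889 / -0.0087839 ≈ 85.257 hours.

85.3 hours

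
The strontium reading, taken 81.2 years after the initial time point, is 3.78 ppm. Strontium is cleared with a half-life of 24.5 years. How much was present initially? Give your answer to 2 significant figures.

Number of half-lives elapsed: n = 81.2/24.5 ≈ 3.3143.
A₀ = A × 2^n = 3.78 × 2^3.3143 = 3.78 × 9.9472 ≈ 37.6 ppm.

38 ppm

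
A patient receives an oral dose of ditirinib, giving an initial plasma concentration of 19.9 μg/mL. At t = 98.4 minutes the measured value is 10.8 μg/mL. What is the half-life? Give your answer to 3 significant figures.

112 minutes

A/A₀ = 10.8/19.9 ≈ 0.54271.
n = log₂(1.8426) ≈ 0.88174 half-lives elapsed in 98.4 minutes.
t½ = 98.4/0.88174 ≈ 111.6 minutes.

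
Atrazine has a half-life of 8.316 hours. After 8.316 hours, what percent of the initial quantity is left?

50%

n = 8.316/8.316 ≈ 1 half-life.
Fraction remaining = (1/2)^1 ≈ 0.5, i.e. 50%.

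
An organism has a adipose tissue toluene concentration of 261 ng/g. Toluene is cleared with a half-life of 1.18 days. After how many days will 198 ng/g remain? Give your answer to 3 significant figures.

0.470 days

Fraction remaining = 198/261 ≈ 0.75862.
n = log₂(261/198) = ln(1.3182)/ln 2 ≈ 0.39855 half-lives.
t = n × t½ = 0.39855 × 1.18 ≈ 0.47029 days.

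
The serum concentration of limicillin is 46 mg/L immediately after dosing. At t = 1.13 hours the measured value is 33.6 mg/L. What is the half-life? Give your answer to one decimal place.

A/A₀ = 33.6/46 ≈ 0.73043.
n = log₂(1.369) ≈ 0.45317 half-lives elapsed in 1.13 hours.
t½ = 1.13/0.45317 ≈ 2.4935 hours.

2.5 hours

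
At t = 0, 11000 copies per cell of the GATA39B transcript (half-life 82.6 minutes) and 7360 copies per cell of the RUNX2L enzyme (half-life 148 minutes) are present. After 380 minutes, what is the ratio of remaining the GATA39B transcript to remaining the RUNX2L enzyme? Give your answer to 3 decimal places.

GATA39B transcript: 11000 × (1/2)^(380/82.6) = 11000 × (1/2)^4.6005 ≈ 453.43 copies per cell.
RUNX2L enzyme: 7360 × (1/2)^(380/148) = 7360 × (1/2)^2.5676 ≈ 1241.5 copies per cell.
Ratio ≈ 453.43 / 1241.5 ≈ 0.36521.

0.365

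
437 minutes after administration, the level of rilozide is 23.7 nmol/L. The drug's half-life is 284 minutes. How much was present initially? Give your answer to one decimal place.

68.9 nmol/L

Number of half-lives elapsed: n = 437/284 ≈ 1.5387.
A₀ = A × 2^n = 23.7 × 2^1.5387 = 23.7 × 2.9054 ≈ 68.858 nmol/L.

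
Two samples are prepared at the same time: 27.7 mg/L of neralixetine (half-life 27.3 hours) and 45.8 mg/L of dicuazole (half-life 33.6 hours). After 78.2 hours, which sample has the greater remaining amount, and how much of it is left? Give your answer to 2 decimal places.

dicuazole, 9.13 mg/L

neralixetine: 27.7 × (1/2)^2.8645 ≈ 3.8035 mg/L.
dicuazole: 45.8 × (1/2)^2.3274 ≈ 9.1254 mg/L.
Dicuazole has more remaining, at ≈ 9.1254 mg/L.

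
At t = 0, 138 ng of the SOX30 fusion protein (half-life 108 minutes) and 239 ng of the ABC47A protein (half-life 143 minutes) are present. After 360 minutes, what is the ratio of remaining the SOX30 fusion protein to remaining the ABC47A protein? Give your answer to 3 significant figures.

0.328

SOX30 fusion protein: 138 × (1/2)^(360/108) = 138 × (1/2)^3.3333 ≈ 13.691 ng.
ABC47A protein: 239 × (1/2)^(360/143) = 239 × (1/2)^2.5175 ≈ 41.741 ng.
Ratio ≈ 13.691 / 41.741 ≈ 0.32801.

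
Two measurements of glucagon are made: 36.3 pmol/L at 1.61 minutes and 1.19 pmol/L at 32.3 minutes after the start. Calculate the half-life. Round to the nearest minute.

6 minutes

Over Δt = 32.3 − 1.61 = 30.69 minutes, the level fell by a factor of 36.3/1.19 ≈ 30.504.
n = log₂(30.504) ≈ 4.9309 half-lives, so t½ = 30.69/4.9309 ≈ 6.224 minutes.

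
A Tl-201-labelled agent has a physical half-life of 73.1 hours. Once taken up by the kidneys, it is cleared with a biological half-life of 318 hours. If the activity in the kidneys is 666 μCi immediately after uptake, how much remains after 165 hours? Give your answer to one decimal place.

1/t_eff = 1/t_phys + 1/t_biol = 1/73.1 + 1/318 = 0.016825 per hour.
t_eff = 73.1 × 318 / (73.1 + 318) ≈ 59.437 hours.
Remaining = 666 × (1/2)^(165/59.437) = 666 × (1/2)^2.776 ≈ 97.23 μCi.

97.2 μCi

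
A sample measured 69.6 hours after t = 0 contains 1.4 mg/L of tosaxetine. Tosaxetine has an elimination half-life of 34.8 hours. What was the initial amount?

5.6 mg/L

Number of half-lives elapsed: n = 69.6/34.8 ≈ 2.
A₀ = A × 2^n = 1.4 × 2^2 = 1.4 × 4 ≈ 5.6 mg/L.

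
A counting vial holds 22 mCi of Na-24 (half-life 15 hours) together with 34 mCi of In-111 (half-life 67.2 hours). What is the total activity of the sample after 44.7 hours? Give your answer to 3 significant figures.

Na-24: 22 × (1/2)^(44.7/15) = 22 × (1/2)^2.98 ≈ 2.7884 mCi.
In-111: 34 × (1/2)^(44.7/67.2) = 34 × (1/2)^0.66518 ≈ 21.441 mCi.
Total = 2.7884 + 21.441 ≈ 24.229 mCi.

24.2 mCi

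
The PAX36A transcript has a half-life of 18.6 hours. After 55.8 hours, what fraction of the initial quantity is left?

0.125

n = 55.8/18.6 ≈ 3 half-lives.
Fraction remaining = (1/2)^3 ≈ 0.125.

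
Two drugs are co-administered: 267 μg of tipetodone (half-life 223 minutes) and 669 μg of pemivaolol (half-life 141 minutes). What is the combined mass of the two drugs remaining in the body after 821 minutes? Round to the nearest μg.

33 μg

tipetodone: 267 × (1/2)^(821/223) = 267 × (1/2)^3.6816 ≈ 20.808 μg.
pemivaolol: 669 × (1/2)^(821/141) = 669 × (1/2)^5.8227 ≈ 11.82 μg.
Total = 20.808 + 11.82 ≈ 32.628 μg.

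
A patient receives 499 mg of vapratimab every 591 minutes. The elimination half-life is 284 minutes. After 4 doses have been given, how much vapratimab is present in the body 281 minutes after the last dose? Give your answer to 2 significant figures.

The 4 doses were given 2054, 1463, 872, 281 minutes ago.
Total = 499·(1/2)^(2054/284) + 499·(1/2)^(1463/284) + 499·(1/2)^(872/284) + 499·(1/2)^(281/284)
      = 3.3184 + 14.04 + 59.403 + 251.33 ≈ 328.1 mg.

330 mg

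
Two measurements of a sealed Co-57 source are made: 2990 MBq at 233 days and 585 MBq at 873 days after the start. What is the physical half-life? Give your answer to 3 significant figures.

272 days

Over Δt = 873 − 233 = 640 days, the level fell by a factor of 2990/585 ≈ 5.1111.
n = log₂(5.1111) ≈ 2.3536 half-lives, so t½ = 640/2.3536 ≈ 271.92 days.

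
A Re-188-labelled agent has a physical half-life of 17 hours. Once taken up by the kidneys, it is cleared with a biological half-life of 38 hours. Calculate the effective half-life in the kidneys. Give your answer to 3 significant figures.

11.7 hours

1/t_eff = 1/t_phys + 1/t_biol = 1/17 + 1/38 = 0.085139 per hour.
t_eff = 17 × 38 / (17 + 38) ≈ 11.745 hours.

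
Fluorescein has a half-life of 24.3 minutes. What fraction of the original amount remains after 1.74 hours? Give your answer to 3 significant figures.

0.0509

1.74 hours = 104.4 minutes.
n = 104.4/24.3 ≈ 4.2963 half-lives.
Fraction remaining = (1/2)^4.2963 ≈ 0.050896.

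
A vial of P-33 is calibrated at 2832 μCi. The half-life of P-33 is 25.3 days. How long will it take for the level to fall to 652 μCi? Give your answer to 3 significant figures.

53.6 days

Fraction remaining = 652/2832 ≈ 0.23023.
n = log₂(2832/652) = ln(4.3436)/ln 2 ≈ 2.1189 half-lives.
t = n × t½ = 2.1189 × 25.3 ≈ 53.608 days.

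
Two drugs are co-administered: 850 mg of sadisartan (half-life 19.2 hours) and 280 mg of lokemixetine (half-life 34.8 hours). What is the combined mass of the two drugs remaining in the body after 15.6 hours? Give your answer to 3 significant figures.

689 mg

sadisartan: 850 × (1/2)^(15.6/19.2) = 850 × (1/2)^0.8125 ≈ 483.99 mg.
lokemixetine: 280 × (1/2)^(15.6/34.8) = 280 × (1/2)^0.44828 ≈ 205.22 mg.
Total = 483.99 + 205.22 ≈ 689.2 mg.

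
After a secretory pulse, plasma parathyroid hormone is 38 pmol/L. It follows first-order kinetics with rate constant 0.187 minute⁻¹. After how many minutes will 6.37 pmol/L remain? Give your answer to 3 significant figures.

9.55 minutes

t½ = ln 2 / k = 0.69315 / 0.187 ≈ 3.7067 minutes.
Fraction remaining = 6.37/38 ≈ 0.16763.
n = log₂(38/6.37) = ln(5.9655)/ln 2 ≈ 2.5766 half-lives.
t = n × t½ = 2.5766 × 3.7067 ≈ 9.5507 minutes.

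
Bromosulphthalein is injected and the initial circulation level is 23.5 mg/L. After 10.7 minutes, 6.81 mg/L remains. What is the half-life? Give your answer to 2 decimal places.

5.99 minutes

A/A₀ = 6.81/23.5 ≈ 0.28979.
n = log₂(3.4508) ≈ 1.7869 half-lives elapsed in 10.7 minutes.
t½ = 10.7/1.7869 ≈ 5.9879 minutes.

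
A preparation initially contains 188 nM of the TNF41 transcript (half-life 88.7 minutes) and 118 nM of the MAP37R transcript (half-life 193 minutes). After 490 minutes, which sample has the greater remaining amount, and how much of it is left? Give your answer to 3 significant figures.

TNF41 transcript: 188 × (1/2)^5.5242 ≈ 4.085 nM.
MAP37R transcript: 118 × (1/2)^2.5389 ≈ 20.305 nM.
MAP37R transcript has more remaining, at ≈ 20.305 nM.

MAP37R transcript, 20.3 nM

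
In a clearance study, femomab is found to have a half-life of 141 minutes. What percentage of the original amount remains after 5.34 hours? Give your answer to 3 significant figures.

20.7%

5.34 hours = 320.4 minutes.
n = 320.4/141 ≈ 2.2723 half-lives.
Fraction remaining = (1/2)^2.2723 ≈ 0.20699, i.e. 20.699%.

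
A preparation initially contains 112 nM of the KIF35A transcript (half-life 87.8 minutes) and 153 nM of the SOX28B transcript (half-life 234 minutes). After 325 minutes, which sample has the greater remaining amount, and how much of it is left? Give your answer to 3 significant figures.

KIF35A transcript: 112 × (1/2)^3.7016 ≈ 8.6085 nM.
SOX28B transcript: 153 × (1/2)^1.3889 ≈ 58.424 nM.
SOX28B transcript has more remaining, at ≈ 58.424 nM.

SOX28B transcript, 58.4 nM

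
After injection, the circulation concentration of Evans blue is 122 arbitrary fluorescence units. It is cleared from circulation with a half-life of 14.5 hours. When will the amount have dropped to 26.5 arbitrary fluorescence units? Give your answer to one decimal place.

Fraction remaining = 26.5/122 ≈ 0.21721.
n = log₂(122/26.5) = ln(4.6038)/ln 2 ≈ 2.2028 half-lives.
t = n × t½ = 2.2028 × 14.5 ≈ 31.941 hours.

31.9 hours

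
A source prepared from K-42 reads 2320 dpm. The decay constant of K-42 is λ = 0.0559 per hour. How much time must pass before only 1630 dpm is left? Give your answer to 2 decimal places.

t½ = ln 2 / λ = 0.69315 / 0.0559 ≈ 12.4 hours.
Fraction remaining = 1630/2320 ≈ 0.70259.
n = log₂(2320/1630) = ln(1.4233)/ln 2 ≈ 0.50925 half-lives.
t = n × t½ = 0.50925 × 12.4 ≈ 6.3146 hours.

6.31 hours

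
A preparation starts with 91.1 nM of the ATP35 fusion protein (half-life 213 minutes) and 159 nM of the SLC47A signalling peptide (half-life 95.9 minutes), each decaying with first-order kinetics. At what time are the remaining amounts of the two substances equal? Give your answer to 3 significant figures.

140 minutes

Set 91.1·(1/2)^(t/213) = 159·(1/2)^(t/95.9).
Taking log₂: log₂(91.1/159) = t·(1/213 − 1/95.9).
log₂(0.57296) = -0.8035; 1/213 − 1/95.9 = -0.0057327.
t = -0.8035 / -0.0057327 ≈ 140.16 minutes.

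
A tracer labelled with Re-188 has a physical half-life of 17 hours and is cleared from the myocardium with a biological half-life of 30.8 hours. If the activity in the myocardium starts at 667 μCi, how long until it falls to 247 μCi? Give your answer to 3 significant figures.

1/t_eff = 1/t_phys + 1/t_biol = 1/17 + 1/30.8 = 0.091291 per hour.
t_eff = 17 × 30.8 / (17 + 30.8) ≈ 10.954 hours.
n = log₂(667/247) ≈ 1.4332; t = 1.4332 × 10.954 ≈ 15.699 hours.

15.7 hours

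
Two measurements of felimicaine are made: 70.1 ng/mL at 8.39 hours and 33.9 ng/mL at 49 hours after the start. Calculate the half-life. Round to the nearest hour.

39 hours

Over Δt = 49 − 8.39 = 40.61 hours, the level fell by a factor of 70.1/33.9 ≈ 2.0678.
n = log₂(2.0678) ≈ 1.0481 half-lives, so t½ = 40.61/1.0481 ≈ 38.745 hours.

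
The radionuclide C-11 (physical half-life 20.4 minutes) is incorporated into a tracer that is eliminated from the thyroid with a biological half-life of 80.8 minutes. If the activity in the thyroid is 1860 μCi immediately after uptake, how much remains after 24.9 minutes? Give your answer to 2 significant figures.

640 μCi

1/t_eff = 1/t_phys + 1/t_biol = 1/20.4 + 1/80.8 = 0.061396 per minute.
t_eff = 20.4 × 80.8 / (20.4 + 80.8) ≈ 16.288 minutes.
Remaining = 1860 × (1/2)^(24.9/16.288) = 1860 × (1/2)^1.5288 ≈ 644.63 μCi.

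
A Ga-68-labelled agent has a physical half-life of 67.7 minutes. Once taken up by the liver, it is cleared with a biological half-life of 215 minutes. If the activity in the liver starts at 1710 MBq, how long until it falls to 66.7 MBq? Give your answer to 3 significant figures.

1/t_eff = 1/t_phys + 1/t_biol = 1/67.7 + 1/215 = 0.019422 per minute.
t_eff = 67.7 × 215 / (67.7 + 215) ≈ 51.487 minutes.
n = log₂(1710/66.7) ≈ 4.6802; t = 4.6802 × 51.487 ≈ 240.97 minutes.

241 minutes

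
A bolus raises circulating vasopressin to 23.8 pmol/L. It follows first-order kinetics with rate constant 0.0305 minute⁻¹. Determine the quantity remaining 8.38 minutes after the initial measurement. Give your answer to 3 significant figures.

18.4 pmol/L

t½ = ln 2 / λ = 0.69315 / 0.0305 ≈ 22.726 minutes.
Number of half-lives: n = 8.38/22.726 ≈ 0.36874.
Remaining = 23.8 × (1/2)^0.36874 = 23.8 × 0.77446 ≈ 18.432 pmol/L.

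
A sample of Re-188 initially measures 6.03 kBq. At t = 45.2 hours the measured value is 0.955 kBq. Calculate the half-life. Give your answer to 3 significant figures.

A/A₀ = 0.955/6.03 ≈ 0.15837.
n = log₂(6.3141) ≈ 2.6586 half-lives elapsed in 45.2 hours.
t½ = 45.2/2.6586 ≈ 17.002 hours.

17.0 hours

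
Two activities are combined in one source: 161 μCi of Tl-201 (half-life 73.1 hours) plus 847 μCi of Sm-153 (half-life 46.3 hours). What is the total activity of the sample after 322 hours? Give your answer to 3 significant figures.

Tl-201: 161 × (1/2)^(322/73.1) = 161 × (1/2)^4.4049 ≈ 7.6 μCi.
Sm-153: 847 × (1/2)^(322/46.3) = 847 × (1/2)^6.9546 ≈ 6.8285 μCi.
Total = 7.6 + 6.8285 ≈ 14.428 μCi.

14.4 μCi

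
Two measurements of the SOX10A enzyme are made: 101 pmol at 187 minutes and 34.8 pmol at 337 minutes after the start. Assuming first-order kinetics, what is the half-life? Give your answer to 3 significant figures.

Over Δt = 337 − 187 = 150 minutes, the level fell by a factor of 101/34.8 ≈ 2.9023.
n = log₂(2.9023) ≈ 1.5372 half-lives, so t½ = 150/1.5372 ≈ 97.58 minutes.

97.6 minutes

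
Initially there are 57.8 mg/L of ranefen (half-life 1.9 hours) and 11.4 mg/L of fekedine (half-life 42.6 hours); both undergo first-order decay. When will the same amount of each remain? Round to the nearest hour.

5 hours

Set 57.8·(1/2)^(t/1.9) = 11.4·(1/2)^(t/42.6).
Taking log₂: log₂(57.8/11.4) = t·(1/1.9 − 1/42.6).
log₂(5.0702) = 2.342; 1/1.9 − 1/42.6 = 0.50284.
t = 2.342 / 0.50284 ≈ 4.6576 hours.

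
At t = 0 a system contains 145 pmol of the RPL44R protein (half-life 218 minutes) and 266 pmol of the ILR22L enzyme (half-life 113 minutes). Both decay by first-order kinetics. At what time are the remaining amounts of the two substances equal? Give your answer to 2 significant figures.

210 minutes

Set 145·(1/2)^(t/218) = 266·(1/2)^(t/113).
Taking log₂: log₂(145/266) = t·(1/218 − 1/113).
log₂(0.54511) = -0.87537; 1/218 − 1/113 = -0.0042624.
t = -0.87537 / -0.0042624 ≈ 205.37 minutes.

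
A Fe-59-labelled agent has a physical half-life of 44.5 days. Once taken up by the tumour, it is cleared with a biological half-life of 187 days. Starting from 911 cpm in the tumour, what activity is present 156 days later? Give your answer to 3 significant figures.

45.0 cpm

1/t_eff = 1/t_phys + 1/t_biol = 1/44.5 + 1/187 = 0.02782 per day.
t_eff = 44.5 × 187 / (44.5 + 187) ≈ 35.946 days.
Remaining = 911 × (1/2)^(156/35.946) = 911 × (1/2)^4.3398 ≈ 44.988 cpm.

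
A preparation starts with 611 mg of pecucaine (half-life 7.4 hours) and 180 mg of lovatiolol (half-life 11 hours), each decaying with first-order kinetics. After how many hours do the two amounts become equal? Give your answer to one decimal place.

Set 611·(1/2)^(t/7.4) = 180·(1/2)^(t/11).
Taking log₂: log₂(611/180) = t·(1/7.4 − 1/11).
log₂(3.3944) = 1.7632; 1/7.4 − 1/11 = 0.044226.
t = 1.7632 / 0.044226 ≈ 39.867 hours.

39.9 hours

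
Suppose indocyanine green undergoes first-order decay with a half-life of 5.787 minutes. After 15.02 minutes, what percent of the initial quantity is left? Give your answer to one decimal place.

n = 15.02/5.787 ≈ 2.5955 half-lives.
Fraction remaining = (1/2)^2.5955 ≈ 0.16546, i.e. 16.546%.

16.5%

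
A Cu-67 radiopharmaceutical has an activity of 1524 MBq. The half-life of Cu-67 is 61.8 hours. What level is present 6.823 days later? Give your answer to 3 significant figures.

Convert the elapsed time: 6.823 days = 163.752 hours.
Number of half-lives: n = 163.752/61.8 ≈ 2.6497.
Remaining = 1524 × (1/2)^2.6497 = 1524 × 0.15935 ≈ 242.85 MBq.

243 MBq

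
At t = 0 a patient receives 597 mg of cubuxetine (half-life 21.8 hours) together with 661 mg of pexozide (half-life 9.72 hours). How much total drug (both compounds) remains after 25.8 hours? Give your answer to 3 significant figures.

368 mg

cubuxetine: 597 × (1/2)^(25.8/21.8) = 597 × (1/2)^1.1835 ≈ 262.85 mg.
pexozide: 661 × (1/2)^(25.8/9.72) = 661 × (1/2)^2.6543 ≈ 105 mg.
Total = 262.85 + 105 ≈ 367.85 mg.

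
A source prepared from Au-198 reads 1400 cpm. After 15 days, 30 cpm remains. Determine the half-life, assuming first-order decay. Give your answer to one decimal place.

2.7 days

A/A₀ = 30/1400 ≈ 0.021429.
n = log₂(46.667) ≈ 5.5443 half-lives elapsed in 15 days.
t½ = 15/5.5443 ≈ 2.7055 days.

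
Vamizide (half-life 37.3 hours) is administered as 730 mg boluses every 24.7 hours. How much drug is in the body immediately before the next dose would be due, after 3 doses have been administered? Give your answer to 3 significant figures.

The 3 doses were given 74.1, 49.4, 24.7 hours ago.
Total = 730·(1/2)^(74.1/37.3) + 730·(1/2)^(49.4/37.3) + 730·(1/2)^(24.7/37.3)
      = 184.2 + 291.5 + 461.3 ≈ 937 mg.

937 mg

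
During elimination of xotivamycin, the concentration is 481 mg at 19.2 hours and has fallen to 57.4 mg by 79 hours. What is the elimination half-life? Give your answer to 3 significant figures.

19.5 hours

Over Δt = 79 − 19.2 = 59.8 hours, the level fell by a factor of 481/57.4 ≈ 8.3798.
n = log₂(8.3798) ≈ 3.0669 half-lives, so t½ = 59.8/3.0669 ≈ 19.498 hours.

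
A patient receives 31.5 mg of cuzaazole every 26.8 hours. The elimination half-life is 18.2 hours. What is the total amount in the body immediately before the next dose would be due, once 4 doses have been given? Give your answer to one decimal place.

17.4 mg

The 4 doses were given 107.2, 80.4, 53.6, 26.8 hours ago.
Total = 31.5·(1/2)^(107.2/18.2) + 31.5·(1/2)^(80.4/18.2) + 31.5·(1/2)^(53.6/18.2) + 31.5·(1/2)^(26.8/18.2)
      = 0.53114 + 1.474 + 4.0904 + 11.351 ≈ 17.446 mg.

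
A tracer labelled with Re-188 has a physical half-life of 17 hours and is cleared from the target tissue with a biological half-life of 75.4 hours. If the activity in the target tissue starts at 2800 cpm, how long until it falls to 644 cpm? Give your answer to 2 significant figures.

1/t_eff = 1/t_phys + 1/t_biol = 1/17 + 1/75.4 = 0.072086 per hour.
t_eff = 17 × 75.4 / (17 + 75.4) ≈ 13.872 hours.
n = log₂(2800/644) ≈ 2.1203; t = 2.1203 × 13.872 ≈ 29.413 hours.

29 hours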